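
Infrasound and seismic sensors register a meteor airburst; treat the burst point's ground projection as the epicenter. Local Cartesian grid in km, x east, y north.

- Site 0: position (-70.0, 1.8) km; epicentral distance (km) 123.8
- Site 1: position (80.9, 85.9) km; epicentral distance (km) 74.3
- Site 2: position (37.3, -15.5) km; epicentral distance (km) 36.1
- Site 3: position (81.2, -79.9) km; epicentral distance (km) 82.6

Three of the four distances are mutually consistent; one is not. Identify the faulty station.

Site 3

Solve using three stations at a time. Using Site 0, Site 1, Site 2 (subtract circle equations pairwise → linear system) gives (x, y) ≈ (52.9, 17.1).
Distances from that point to each station vs reported:
  Site 0: calculated 123.8 vs reported 123.8 → residual 0.0 km
  Site 1: calculated 74.3 vs reported 74.3 → residual 0.0 km
  Site 2: calculated 36.1 vs reported 36.1 → residual 0.0 km
  Site 3: calculated 101.0 vs reported 82.6 → residual 18.4 km
Site 0, Site 1, Site 2 are mutually consistent (residuals ≈ 0); Site 3 is off by 18.4 km.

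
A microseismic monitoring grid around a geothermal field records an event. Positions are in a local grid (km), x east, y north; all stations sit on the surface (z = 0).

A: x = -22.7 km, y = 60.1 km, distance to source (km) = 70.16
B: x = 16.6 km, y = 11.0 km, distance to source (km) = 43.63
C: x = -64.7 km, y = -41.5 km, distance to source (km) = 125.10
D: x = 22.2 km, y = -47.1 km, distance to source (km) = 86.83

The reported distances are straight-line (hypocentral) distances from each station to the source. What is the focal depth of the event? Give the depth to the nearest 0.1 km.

Each station gives a sphere (x−x_i)² + (y−y_i)² + z² = d_i² (stations at z=0).
Subtracting the A sphere from B and C: z² cancels, leaving linear equations in x and y:
78.6 x − 98.2 y = -711.89
-84.0 x − 203.2 y = -8946.54
Solving: x ≈ 30.301, y ≈ 31.502 km (keep extra digits for the depth step; rounded: 30.3, 31.5).
Then from the A sphere: z² = 70.16² − (x + 22.7)² − (y − 60.1)² with x = 30.301, y = 31.502, so z ≈ 35.993 ≈ 36.0 km.

depth ≈ 36.0 km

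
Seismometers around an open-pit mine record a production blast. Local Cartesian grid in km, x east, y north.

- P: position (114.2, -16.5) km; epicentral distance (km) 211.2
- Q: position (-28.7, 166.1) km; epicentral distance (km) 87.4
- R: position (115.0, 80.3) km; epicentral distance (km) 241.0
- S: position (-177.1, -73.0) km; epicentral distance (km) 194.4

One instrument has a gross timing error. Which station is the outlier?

Solve using three stations at a time. Using P, Q, S (subtract circle equations pairwise → linear system) gives (x, y) ≈ (-69.0, 88.6).
Distances from that point to each station vs reported:
  P: calculated 211.2 vs reported 211.2 → residual 0.0 km
  Q: calculated 87.4 vs reported 87.4 → residual 0.0 km
  R: calculated 184.2 vs reported 241.0 → residual 56.8 km
  S: calculated 194.4 vs reported 194.4 → residual 0.0 km
P, Q, S are mutually consistent (residuals ≈ 0); R is off by 56.8 km.

R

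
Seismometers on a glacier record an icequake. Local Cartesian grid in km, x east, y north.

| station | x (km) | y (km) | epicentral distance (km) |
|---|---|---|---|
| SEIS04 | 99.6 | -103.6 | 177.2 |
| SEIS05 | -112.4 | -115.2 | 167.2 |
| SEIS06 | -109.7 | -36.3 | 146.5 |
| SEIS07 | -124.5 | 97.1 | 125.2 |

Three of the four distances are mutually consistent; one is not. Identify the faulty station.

Solve using three stations at a time. Using SEIS04, SEIS05, SEIS07 (subtract circle equations pairwise → linear system) gives (x, y) ≈ (-21.9, 25.4).
Distances from that point to each station vs reported:
  SEIS04: calculated 177.2 vs reported 177.2 → residual 0.0 km
  SEIS05: calculated 167.2 vs reported 167.2 → residual 0.0 km
  SEIS06: calculated 107.3 vs reported 146.5 → residual 39.2 km
  SEIS07: calculated 125.2 vs reported 125.2 → residual 0.0 km
SEIS04, SEIS05, SEIS07 are mutually consistent (residuals ≈ 0); SEIS06 is off by 39.2 km.

SEIS06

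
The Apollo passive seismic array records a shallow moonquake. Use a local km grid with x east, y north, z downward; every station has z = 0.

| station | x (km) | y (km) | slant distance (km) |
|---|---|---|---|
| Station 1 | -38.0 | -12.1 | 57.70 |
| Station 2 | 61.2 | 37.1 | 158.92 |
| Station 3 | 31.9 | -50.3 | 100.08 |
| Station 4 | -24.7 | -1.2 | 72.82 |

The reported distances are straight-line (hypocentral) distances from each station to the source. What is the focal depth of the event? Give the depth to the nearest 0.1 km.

z ≈ 25.4 km

Each station gives a sphere (x−x_i)² + (y−y_i)² + z² = d_i² (stations at z=0).
Subtracting the Station 1 sphere from Station 2 and Station 3: z² cancels, leaving linear equations in x and y:
198.4 x + 98.4 y = -18394.84
139.8 x − 76.4 y = -4729.43
Solving: x ≈ -64.700, y ≈ -56.487 km (keep extra digits for the depth step; rounded: -64.7, -56.5).
Then from the Station 1 sphere: z² = 57.70² − (x + 38.0)² − (y + 12.1)² with x = -64.700, y = -56.487, so z ≈ 25.420 ≈ 25.4 km.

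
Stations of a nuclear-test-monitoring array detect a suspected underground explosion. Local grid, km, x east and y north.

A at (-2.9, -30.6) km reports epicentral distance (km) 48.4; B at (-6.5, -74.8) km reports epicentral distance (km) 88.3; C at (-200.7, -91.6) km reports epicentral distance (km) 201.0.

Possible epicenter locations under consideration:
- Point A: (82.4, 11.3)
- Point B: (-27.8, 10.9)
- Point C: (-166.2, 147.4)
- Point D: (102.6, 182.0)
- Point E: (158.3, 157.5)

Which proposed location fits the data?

Point B

For each candidate, compare |candidate − station| to the reported distance:
Point A: residuals A 46.6, B 35.5, C 100.2 → max 100.2 km
Point B: residuals A 0.0, B 0.0, C 0.0 → max 0.0 km
Point C: residuals A 193.2, B 185.3, C 40.5 → max 193.2 km
Point D: residuals A 188.9, B 190.7, C 207.5 → max 207.5 km
Point E: residuals A 199.3, B 196.5, C 236.0 → max 236.0 km
Only Point B has all residuals ≈ 0.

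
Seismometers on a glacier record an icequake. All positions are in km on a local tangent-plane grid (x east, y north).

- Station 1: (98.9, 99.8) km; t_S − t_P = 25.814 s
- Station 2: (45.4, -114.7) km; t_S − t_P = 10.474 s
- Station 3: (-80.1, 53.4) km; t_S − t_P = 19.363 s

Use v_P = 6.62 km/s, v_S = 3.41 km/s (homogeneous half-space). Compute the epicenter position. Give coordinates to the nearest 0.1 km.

x ≈ 3.1 km, y ≈ -54.4 km

Distance from S−P lag: d = Δt · v_P v_S / (v_P − v_S) = Δt · (6.62·3.41)/(6.62−3.41) ≈ 7.0325·Δt.
So d_Station 1 = 181.54, d_Station 2 = 73.66, d_Station 3 = 136.17 km.
Circle about each station: (x − 98.9)² + (y − 99.8)² = 181.54²; (x − 45.4)² + (y + 114.7)² = 73.66²; (x + 80.1)² + (y − 53.4)² = 136.17².
Subtracting the Station 1 equation from the Station 2 and Station 3 equations removes the quadratic terms:
-107.0 x − 429.0 y = 23006.98
-358.0 x − 92.8 y = 3940.82
Solving the 2×2 system: x ≈ 3.1, y ≈ -54.4 km.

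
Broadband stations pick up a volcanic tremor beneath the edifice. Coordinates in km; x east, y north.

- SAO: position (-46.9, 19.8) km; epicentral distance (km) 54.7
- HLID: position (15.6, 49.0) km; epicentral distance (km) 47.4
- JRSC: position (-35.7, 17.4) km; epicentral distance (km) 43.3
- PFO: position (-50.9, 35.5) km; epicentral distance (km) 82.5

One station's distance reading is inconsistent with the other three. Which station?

Solve using three stations at a time. Using SAO, HLID, JRSC (subtract circle equations pairwise → linear system) gives (x, y) ≈ (5.2, 2.6).
Distances from that point to each station vs reported:
  SAO: calculated 54.8 vs reported 54.7 → residual 0.1 km
  HLID: calculated 47.5 vs reported 47.4 → residual 0.1 km
  JRSC: calculated 43.4 vs reported 43.3 → residual 0.1 km
  PFO: calculated 65.0 vs reported 82.5 → residual 17.5 km
SAO, HLID, JRSC are mutually consistent (residuals ≈ 0); PFO is off by 17.5 km.

PFO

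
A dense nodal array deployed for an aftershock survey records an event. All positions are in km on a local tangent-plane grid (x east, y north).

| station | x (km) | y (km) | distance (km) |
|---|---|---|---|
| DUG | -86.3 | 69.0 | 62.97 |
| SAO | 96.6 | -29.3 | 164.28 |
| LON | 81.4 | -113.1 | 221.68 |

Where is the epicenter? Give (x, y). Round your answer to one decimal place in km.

-24.6 km east, 81.6 km north

Circle about each station: (x + 86.3)² + (y − 69.0)² = 62.97²; (x − 96.6)² + (y + 29.3)² = 164.28²; (x − 81.4)² + (y + 113.1)² = 221.68².
Subtracting the DUG equation from the SAO and LON equations removes the quadratic terms:
365.8 x − 196.6 y = -25041.34
335.4 x − 364.2 y = -37967.92
Solving the 2×2 system: x ≈ -24.6, y ≈ 81.6 km.
Check against DUG (with the unrounded x, y): √((x + 86.3)²+(y − 69.0)²) = 62.97 ≈ 62.97 km. ✓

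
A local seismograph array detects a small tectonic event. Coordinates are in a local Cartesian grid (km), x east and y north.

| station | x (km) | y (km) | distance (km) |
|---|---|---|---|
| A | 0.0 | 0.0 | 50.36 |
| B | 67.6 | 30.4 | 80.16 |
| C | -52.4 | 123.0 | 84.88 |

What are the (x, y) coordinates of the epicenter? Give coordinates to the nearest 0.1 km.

Circle about each station: x² + y² = 50.36²; (x − 67.6)² + (y − 30.4)² = 80.16²; (x + 52.4)² + (y − 123.0)² = 84.88².
Subtracting the A equation from the B and C equations removes the quadratic terms:
135.2 x + 60.8 y = 1604.42
-104.8 x + 246.0 y = 13206.28
Solving the 2×2 system: x ≈ -10.3, y ≈ 49.3 km.

(-10.3, 49.3)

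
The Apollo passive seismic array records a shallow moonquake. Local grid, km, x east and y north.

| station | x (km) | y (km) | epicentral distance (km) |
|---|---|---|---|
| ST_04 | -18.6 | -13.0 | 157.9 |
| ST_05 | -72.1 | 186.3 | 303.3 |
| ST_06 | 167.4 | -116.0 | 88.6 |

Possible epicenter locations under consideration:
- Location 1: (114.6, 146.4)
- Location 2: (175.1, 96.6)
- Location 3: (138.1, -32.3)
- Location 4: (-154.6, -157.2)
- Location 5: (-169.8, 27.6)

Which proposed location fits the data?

Location 3

For each candidate, compare |candidate − station| to the reported distance:
Location 1: residuals ST_04 49.8, ST_05 112.4, ST_06 179.1 → max 179.1 km
Location 2: residuals ST_04 64.7, ST_05 40.3, ST_06 124.1 → max 124.1 km
Location 3: residuals ST_04 0.0, ST_05 0.0, ST_06 0.1 → max 0.1 km
Location 4: residuals ST_04 40.3, ST_05 50.0, ST_06 236.0 → max 236.0 km
Location 5: residuals ST_04 1.3, ST_05 116.9, ST_06 277.9 → max 277.9 km
Only Location 3 has all residuals ≈ 0.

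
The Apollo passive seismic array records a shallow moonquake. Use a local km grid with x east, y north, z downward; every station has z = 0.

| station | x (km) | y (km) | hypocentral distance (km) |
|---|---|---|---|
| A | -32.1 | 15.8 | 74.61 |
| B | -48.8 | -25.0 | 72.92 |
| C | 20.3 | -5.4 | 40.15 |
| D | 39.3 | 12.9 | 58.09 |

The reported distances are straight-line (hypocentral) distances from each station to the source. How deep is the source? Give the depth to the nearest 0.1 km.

Each station gives a sphere (x−x_i)² + (y−y_i)² + z² = d_i² (stations at z=0).
Subtracting the A sphere from B and C: z² cancels, leaving linear equations in x and y:
-33.4 x − 81.6 y = 1975.72
104.8 x − 42.4 y = 3115.83
Solving: x ≈ 17.103, y ≈ -31.213 km (keep extra digits for the depth step; rounded: 17.1, -31.2).
Then from the A sphere: z² = 74.61² − (x + 32.1)² − (y − 15.8)² with x = 17.103, y = -31.213, so z ≈ 30.586 ≈ 30.6 km.
Check against D (with the unrounded solution): distance 58.09 ≈ 58.09 km. ✓

z ≈ 30.6 km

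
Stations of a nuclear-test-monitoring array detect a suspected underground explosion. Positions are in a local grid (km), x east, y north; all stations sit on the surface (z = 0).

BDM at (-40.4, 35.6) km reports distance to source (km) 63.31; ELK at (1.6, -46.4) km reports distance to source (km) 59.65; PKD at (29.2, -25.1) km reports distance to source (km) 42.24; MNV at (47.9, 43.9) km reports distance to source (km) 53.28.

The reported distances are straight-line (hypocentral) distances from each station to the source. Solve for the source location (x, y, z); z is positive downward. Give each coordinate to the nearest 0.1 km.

(13.3, 8.6, 19.9)

Each station gives a sphere (x−x_i)² + (y−y_i)² + z² = d_i² (stations at z=0).
Subtracting the BDM sphere from ELK and PKD: z² cancels, leaving linear equations in x and y:
84.0 x − 164.0 y = -293.97
139.2 x − 121.4 y = 807.07
Solving: x ≈ 13.304, y ≈ 8.607 km (keep extra digits for the depth step; rounded: 13.3, 8.6).
Then from the BDM sphere: z² = 63.31² − (x + 40.4)² − (y − 35.6)² with x = 13.304, y = 8.607, so z ≈ 19.885 ≈ 19.9 km.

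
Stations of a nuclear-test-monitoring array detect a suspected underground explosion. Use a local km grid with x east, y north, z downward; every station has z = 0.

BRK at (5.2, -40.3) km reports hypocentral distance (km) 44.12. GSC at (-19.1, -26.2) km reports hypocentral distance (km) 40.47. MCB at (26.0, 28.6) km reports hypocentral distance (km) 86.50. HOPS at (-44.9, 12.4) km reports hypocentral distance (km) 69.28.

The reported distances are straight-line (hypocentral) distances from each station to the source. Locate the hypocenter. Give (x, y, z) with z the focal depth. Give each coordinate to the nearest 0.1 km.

x ≈ -15.3 km, y ≈ -36.7 km, depth ≈ 38.9 km

Each station gives a sphere (x−x_i)² + (y−y_i)² + z² = d_i² (stations at z=0).
Subtracting the BRK sphere from GSC and MCB: z² cancels, leaving linear equations in x and y:
-48.6 x + 28.2 y = -291.13
41.6 x + 137.8 y = -5692.85
Solving: x ≈ -15.301, y ≈ -36.693 km (keep extra digits for the depth step; rounded: -15.3, -36.7).
Then from the BRK sphere: z² = 44.12² − (x − 5.2)² − (y + 40.3)² with x = -15.301, y = -36.693, so z ≈ 38.901 ≈ 38.9 km.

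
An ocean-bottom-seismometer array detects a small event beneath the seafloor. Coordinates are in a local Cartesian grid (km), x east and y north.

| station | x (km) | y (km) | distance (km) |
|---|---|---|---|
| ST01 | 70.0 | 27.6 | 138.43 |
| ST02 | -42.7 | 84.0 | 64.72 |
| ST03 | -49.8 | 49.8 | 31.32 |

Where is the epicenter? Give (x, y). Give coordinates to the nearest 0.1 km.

Circle about each station: (x − 70.0)² + (y − 27.6)² = 138.43²; (x + 42.7)² + (y − 84.0)² = 64.72²; (x + 49.8)² + (y − 49.8)² = 31.32².
Subtracting pairs of circle equations eliminates x²+y² and gives linear equations (the radical axes):
-225.4 x + 112.8 y = 18191.72
-239.6 x + 44.4 y = 17480.24
Solving the 2×2 system: x ≈ -68.4, y ≈ 24.6 km.

x ≈ -68.4 km, y ≈ 24.6 km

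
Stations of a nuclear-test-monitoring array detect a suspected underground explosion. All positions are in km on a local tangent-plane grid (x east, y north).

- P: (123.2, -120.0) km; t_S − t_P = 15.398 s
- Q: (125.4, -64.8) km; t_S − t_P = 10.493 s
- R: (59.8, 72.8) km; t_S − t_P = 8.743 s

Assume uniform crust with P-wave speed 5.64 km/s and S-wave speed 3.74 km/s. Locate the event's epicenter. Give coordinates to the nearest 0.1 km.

153.7 km east, 48.2 km north

Distance from S−P lag: d = Δt · v_P v_S / (v_P − v_S) = Δt · (5.64·3.74)/(5.64−3.74) ≈ 11.1019·Δt.
So d_P = 170.95, d_Q = 116.49, d_R = 97.06 km.
Circle about each station: (x − 123.2)² + (y + 120.0)² = 170.95²; (x − 125.4)² + (y + 64.8)² = 116.49²; (x − 59.8)² + (y − 72.8)² = 97.06².
Subtracting the P equation from the Q and R equations removes the quadratic terms:
4.4 x + 110.4 y = 5999.94
-126.8 x + 385.6 y = -899.10
Solving the 2×2 system: x ≈ 153.7, y ≈ 48.2 km.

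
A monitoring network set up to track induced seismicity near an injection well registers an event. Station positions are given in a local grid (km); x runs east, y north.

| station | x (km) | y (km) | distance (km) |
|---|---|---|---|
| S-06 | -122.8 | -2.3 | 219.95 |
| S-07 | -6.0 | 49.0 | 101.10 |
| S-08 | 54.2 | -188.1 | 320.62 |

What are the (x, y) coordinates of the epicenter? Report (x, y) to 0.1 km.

Circle about each station: (x + 122.8)² + (y + 2.3)² = 219.95²; (x + 6.0)² + (y − 49.0)² = 101.10²; (x − 54.2)² + (y + 188.1)² = 320.62².
Subtracting the S-06 equation from the S-07 and S-08 equations removes the quadratic terms:
233.6 x + 102.6 y = 25508.66
354.0 x − 371.6 y = -31185.06
Solving the 2×2 system: x ≈ 51.0, y ≈ 132.5 km.

x ≈ 51.0 km, y ≈ 132.5 km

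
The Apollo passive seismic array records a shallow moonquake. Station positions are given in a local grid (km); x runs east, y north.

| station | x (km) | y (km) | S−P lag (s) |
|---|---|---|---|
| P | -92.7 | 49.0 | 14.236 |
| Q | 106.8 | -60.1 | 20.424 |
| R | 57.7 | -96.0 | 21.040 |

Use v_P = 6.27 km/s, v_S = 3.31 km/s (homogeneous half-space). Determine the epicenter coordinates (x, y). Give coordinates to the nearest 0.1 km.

6.9 km east, 42.5 km north

Distance from S−P lag: d = Δt · v_P v_S / (v_P − v_S) = Δt · (6.27·3.31)/(6.27−3.31) ≈ 7.0114·Δt.
So d_P = 99.81, d_Q = 143.20, d_R = 147.52 km.
Circle about each station: (x + 92.7)² + (y − 49.0)² = 99.81²; (x − 106.8)² + (y + 60.1)² = 143.20²; (x − 57.7)² + (y + 96.0)² = 147.52².
Subtracting the P equation from the Q and R equations removes the quadratic terms:
399.0 x − 218.2 y = -6520.24
300.8 x − 290.0 y = -10249.11
Solving the 2×2 system: x ≈ 6.9, y ≈ 42.5 km.
Check against P (with the unrounded x, y): √((x + 92.7)²+(y − 49.0)²) = 99.81 ≈ 99.81 km. ✓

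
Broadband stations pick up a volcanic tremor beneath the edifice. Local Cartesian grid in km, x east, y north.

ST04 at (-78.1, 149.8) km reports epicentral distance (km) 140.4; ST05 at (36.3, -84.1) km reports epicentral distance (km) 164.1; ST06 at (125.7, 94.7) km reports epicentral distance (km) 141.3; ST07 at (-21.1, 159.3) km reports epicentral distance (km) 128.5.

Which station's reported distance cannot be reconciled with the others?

Solve using three stations at a time. Using ST04, ST06, ST07 (subtract circle equations pairwise → linear system) gives (x, y) ≈ (-1.2, 32.3).
Distances from that point to each station vs reported:
  ST04: calculated 140.5 vs reported 140.4 → residual 0.1 km
  ST05: calculated 122.2 vs reported 164.1 → residual 41.9 km
  ST06: calculated 141.4 vs reported 141.3 → residual 0.1 km
  ST07: calculated 128.6 vs reported 128.5 → residual 0.1 km
ST04, ST06, ST07 are mutually consistent (residuals ≈ 0); ST05 is off by 41.9 km.

ST05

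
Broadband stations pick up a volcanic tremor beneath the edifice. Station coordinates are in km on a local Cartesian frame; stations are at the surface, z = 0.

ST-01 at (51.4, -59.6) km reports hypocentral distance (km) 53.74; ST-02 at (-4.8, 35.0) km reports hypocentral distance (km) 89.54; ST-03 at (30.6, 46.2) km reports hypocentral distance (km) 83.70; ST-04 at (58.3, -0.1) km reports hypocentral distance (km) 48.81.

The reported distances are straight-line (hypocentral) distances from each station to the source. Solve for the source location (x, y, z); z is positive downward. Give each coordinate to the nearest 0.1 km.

(47.9, -24.8, 40.8)

Each station gives a sphere (x−x_i)² + (y−y_i)² + z² = d_i² (stations at z=0).
Subtracting the ST-01 sphere from ST-02 and ST-03: z² cancels, leaving linear equations in x and y:
-112.4 x + 189.2 y = -10075.50
-41.6 x + 211.6 y = -7241.02
Solving: x ≈ 47.883, y ≈ -24.807 km (keep extra digits for the depth step; rounded: 47.9, -24.8).
Then from the ST-01 sphere: z² = 53.74² − (x − 51.4)² − (y + 59.6)² with x = 47.883, y = -24.807, so z ≈ 40.805 ≈ 40.8 km.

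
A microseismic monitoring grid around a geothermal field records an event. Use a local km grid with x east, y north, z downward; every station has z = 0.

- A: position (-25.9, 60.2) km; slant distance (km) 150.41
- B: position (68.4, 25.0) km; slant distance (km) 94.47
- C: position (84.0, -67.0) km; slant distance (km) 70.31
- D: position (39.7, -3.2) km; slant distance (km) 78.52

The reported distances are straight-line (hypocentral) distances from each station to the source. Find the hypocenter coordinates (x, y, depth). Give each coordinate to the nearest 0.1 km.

(61.1, -45.2, 62.8)

Each station gives a sphere (x−x_i)² + (y−y_i)² + z² = d_i² (stations at z=0).
Subtracting the A sphere from B and C: z² cancels, leaving linear equations in x and y:
188.6 x − 70.4 y = 14707.30
219.8 x − 254.4 y = 24929.82
Solving: x ≈ 61.111, y ≈ -45.195 km (keep extra digits for the depth step; rounded: 61.1, -45.2).
Then from the A sphere: z² = 150.41² − (x + 25.9)² − (y − 60.2)² with x = 61.111, y = -45.195, so z ≈ 62.802 ≈ 62.8 km.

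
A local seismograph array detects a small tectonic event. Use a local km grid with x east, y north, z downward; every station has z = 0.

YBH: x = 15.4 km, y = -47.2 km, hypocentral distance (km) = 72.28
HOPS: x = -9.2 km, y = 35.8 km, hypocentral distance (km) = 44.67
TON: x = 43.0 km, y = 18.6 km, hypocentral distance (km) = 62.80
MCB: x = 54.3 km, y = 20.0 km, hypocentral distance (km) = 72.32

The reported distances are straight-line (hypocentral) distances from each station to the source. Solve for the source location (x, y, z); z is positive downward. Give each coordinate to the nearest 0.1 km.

Each station gives a sphere (x−x_i)² + (y−y_i)² + z² = d_i² (stations at z=0).
Subtracting the YBH sphere from HOPS and TON: z² cancels, leaving linear equations in x and y:
-49.2 x + 166.0 y = 2130.27
55.2 x + 131.6 y = 1010.52
Solving: x ≈ -7.200, y ≈ 10.699 km (keep extra digits for the depth step; rounded: -7.2, 10.7).
Then from the YBH sphere: z² = 72.28² − (x − 15.4)² − (y + 47.2)² with x = -7.200, y = 10.699, so z ≈ 36.896 ≈ 36.9 km.
Check against MCB (with the unrounded solution): distance 72.32 ≈ 72.32 km. ✓

(-7.2, 10.7, 36.9)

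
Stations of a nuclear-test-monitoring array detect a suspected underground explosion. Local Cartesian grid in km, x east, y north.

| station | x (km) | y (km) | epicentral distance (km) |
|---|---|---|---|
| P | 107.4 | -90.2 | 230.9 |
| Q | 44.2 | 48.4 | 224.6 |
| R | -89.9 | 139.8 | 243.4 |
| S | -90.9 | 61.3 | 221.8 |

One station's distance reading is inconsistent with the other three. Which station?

S

Solve using three stations at a time. Using P, Q, R (subtract circle equations pairwise → linear system) gives (x, y) ≈ (-123.2, -101.3).
Distances from that point to each station vs reported:
  P: calculated 230.9 vs reported 230.9 → residual 0.0 km
  Q: calculated 224.6 vs reported 224.6 → residual 0.0 km
  R: calculated 243.4 vs reported 243.4 → residual 0.0 km
  S: calculated 165.8 vs reported 221.8 → residual 56.0 km
P, Q, R are mutually consistent (residuals ≈ 0); S is off by 56.0 km.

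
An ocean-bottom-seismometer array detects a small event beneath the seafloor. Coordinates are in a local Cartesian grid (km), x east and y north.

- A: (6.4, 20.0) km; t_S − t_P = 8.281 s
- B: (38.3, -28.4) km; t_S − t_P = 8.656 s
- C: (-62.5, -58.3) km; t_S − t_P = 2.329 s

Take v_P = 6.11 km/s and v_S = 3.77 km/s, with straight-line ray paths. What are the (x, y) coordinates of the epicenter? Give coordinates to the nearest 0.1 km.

Distance from S−P lag: d = Δt · v_P v_S / (v_P − v_S) = Δt · (6.11·3.77)/(6.11−3.77) ≈ 9.8439·Δt.
So d_A = 81.52, d_B = 85.21, d_C = 22.93 km.
Circle about each station: (x − 6.4)² + (y − 20.0)² = 81.52²; (x − 38.3)² + (y + 28.4)² = 85.21²; (x + 62.5)² + (y + 58.3)² = 22.93².
Subtracting pairs of circle equations eliminates x²+y² and gives linear equations (the radical axes):
63.8 x − 96.8 y = 1217.26
-137.8 x − 156.6 y = 12983.91
Solving the 2×2 system: x ≈ -45.7, y ≈ -42.7 km.

(-45.7, -42.7)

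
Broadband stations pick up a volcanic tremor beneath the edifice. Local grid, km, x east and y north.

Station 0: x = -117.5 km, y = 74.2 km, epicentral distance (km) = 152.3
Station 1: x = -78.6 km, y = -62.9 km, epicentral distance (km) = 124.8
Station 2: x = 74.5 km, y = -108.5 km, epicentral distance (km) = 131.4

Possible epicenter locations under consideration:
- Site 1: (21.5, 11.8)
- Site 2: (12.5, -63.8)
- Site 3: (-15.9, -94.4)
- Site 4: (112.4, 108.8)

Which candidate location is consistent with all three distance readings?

For each candidate, compare |candidate − station| to the reported distance:
Site 1: residuals Station 0 0.1, Station 1 0.1, Station 2 0.1 → max 0.1 km
Site 2: residuals Station 0 37.3, Station 1 33.7, Station 2 55.0 → max 55.0 km
Site 3: residuals Station 0 44.5, Station 1 54.6, Station 2 39.9 → max 54.6 km
Site 4: residuals Station 0 80.2, Station 1 132.0, Station 2 89.2 → max 132.0 km
Only Site 1 has all residuals ≈ 0.

Site 1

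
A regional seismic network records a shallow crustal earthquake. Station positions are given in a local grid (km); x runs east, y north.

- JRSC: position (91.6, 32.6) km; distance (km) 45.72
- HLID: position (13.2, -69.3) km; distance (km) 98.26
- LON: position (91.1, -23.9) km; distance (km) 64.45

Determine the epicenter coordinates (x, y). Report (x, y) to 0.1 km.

Circle about each station: (x − 91.6)² + (y − 32.6)² = 45.72²; (x − 13.2)² + (y + 69.3)² = 98.26²; (x − 91.1)² + (y + 23.9)² = 64.45².
Subtracting the JRSC equation from the HLID and LON equations removes the quadratic terms:
-156.8 x − 203.8 y = -12041.30
-1.0 x − 113.0 y = -2646.38
Solving the 2×2 system: x ≈ 46.9, y ≈ 23.0 km.

46.9 km east, 23.0 km north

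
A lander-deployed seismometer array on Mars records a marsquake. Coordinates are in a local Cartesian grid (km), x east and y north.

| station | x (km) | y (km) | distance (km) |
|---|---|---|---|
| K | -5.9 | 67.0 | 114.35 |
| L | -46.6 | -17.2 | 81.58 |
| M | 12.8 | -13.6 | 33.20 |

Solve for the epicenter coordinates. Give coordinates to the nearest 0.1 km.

Circle about each station: (x + 5.9)² + (y − 67.0)² = 114.35²; (x + 46.6)² + (y + 17.2)² = 81.58²; (x − 12.8)² + (y + 13.6)² = 33.20².
Subtracting the K equation from the L and M equations removes the quadratic terms:
-81.4 x − 168.4 y = 4364.22
37.4 x − 161.2 y = 7798.67
Solving the 2×2 system: x ≈ 31.4, y ≈ -41.1 km.

x ≈ 31.4 km, y ≈ -41.1 km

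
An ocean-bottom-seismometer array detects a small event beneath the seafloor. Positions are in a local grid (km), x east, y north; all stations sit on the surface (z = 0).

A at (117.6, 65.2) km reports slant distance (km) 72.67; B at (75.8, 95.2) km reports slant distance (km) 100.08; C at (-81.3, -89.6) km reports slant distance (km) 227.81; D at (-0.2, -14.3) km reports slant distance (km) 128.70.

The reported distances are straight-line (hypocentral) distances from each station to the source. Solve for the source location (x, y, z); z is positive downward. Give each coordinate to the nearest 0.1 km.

(110.2, 20.1, 56.5)

Each station gives a sphere (x−x_i)² + (y−y_i)² + z² = d_i² (stations at z=0).
Subtracting the A sphere from B and C: z² cancels, leaving linear equations in x and y:
-83.6 x + 60.0 y = -8007.20
-397.8 x − 309.6 y = -50059.42
Solving: x ≈ 110.202, y ≈ 20.094 km (keep extra digits for the depth step; rounded: 110.2, 20.1).
Then from the A sphere: z² = 72.67² − (x − 117.6)² − (y − 65.2)² with x = 110.202, y = 20.094, so z ≈ 56.495 ≈ 56.5 km.
Check against D (with the unrounded solution): distance 128.70 ≈ 128.70 km. ✓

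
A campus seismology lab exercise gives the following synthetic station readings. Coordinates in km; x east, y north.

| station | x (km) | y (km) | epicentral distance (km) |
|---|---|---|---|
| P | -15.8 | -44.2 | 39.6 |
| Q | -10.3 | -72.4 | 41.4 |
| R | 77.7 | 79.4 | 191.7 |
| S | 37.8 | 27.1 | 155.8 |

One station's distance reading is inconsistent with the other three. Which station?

Solve using three stations at a time. Using P, Q, R (subtract circle equations pairwise → linear system) gives (x, y) ≈ (-50.6, -63.0).
Distances from that point to each station vs reported:
  P: calculated 39.6 vs reported 39.6 → residual 0.0 km
  Q: calculated 41.4 vs reported 41.4 → residual 0.0 km
  R: calculated 191.7 vs reported 191.7 → residual 0.0 km
  S: calculated 126.2 vs reported 155.8 → residual 29.6 km
P, Q, R are mutually consistent (residuals ≈ 0); S is off by 29.6 km.

S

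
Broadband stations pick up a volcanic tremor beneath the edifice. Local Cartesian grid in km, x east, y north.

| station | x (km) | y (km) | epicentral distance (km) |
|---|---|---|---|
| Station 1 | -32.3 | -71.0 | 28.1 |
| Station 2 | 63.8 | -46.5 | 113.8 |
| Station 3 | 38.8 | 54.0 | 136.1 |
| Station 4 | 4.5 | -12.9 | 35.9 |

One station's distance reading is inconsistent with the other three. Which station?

Solve using three stations at a time. Using Station 1, Station 2, Station 3 (subtract circle equations pairwise → linear system) gives (x, y) ≈ (-50.0, -49.2).
Distances from that point to each station vs reported:
  Station 1: calculated 28.1 vs reported 28.1 → residual 0.0 km
  Station 2: calculated 113.8 vs reported 113.8 → residual 0.0 km
  Station 3: calculated 136.1 vs reported 136.1 → residual 0.0 km
  Station 4: calculated 65.4 vs reported 35.9 → residual 29.5 km
Station 1, Station 2, Station 3 are mutually consistent (residuals ≈ 0); Station 4 is off by 29.5 km.

Station 4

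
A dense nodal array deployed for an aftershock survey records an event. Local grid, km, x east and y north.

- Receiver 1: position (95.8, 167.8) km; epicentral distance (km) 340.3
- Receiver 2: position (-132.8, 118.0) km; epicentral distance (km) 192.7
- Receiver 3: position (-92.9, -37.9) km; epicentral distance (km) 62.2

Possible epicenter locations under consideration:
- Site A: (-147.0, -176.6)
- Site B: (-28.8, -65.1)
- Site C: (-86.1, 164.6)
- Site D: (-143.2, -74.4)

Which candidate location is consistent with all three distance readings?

Site D

For each candidate, compare |candidate − station| to the reported distance:
Site A: residuals Receiver 1 81.1, Receiver 2 102.2, Receiver 3 86.7 → max 102.2 km
Site B: residuals Receiver 1 76.2, Receiver 2 17.9, Receiver 3 7.4 → max 76.2 km
Site C: residuals Receiver 1 158.4, Receiver 2 126.7, Receiver 3 140.4 → max 158.4 km
Site D: residuals Receiver 1 0.0, Receiver 2 0.0, Receiver 3 0.1 → max 0.1 km
Only Site D has all residuals ≈ 0.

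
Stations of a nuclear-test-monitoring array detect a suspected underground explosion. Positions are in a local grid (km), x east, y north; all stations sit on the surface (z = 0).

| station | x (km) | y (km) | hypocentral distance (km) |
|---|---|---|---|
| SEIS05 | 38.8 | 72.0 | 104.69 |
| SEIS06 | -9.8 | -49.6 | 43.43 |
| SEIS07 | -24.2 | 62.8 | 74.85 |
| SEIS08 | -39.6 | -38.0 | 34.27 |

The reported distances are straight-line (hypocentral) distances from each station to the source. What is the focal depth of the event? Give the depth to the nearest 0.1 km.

Each station gives a sphere (x−x_i)² + (y−y_i)² + z² = d_i² (stations at z=0).
Subtracting the SEIS05 sphere from SEIS06 and SEIS07: z² cancels, leaving linear equations in x and y:
-97.2 x − 243.2 y = 4940.59
-126.0 x − 18.4 y = 3197.51
Solving: x ≈ -23.800, y ≈ -10.803 km (keep extra digits for the depth step; rounded: -23.8, -10.8).
Then from the SEIS05 sphere: z² = 104.69² − (x − 38.8)² − (y − 72.0)² with x = -23.800, y = -10.803, so z ≈ 13.598 ≈ 13.6 km.

13.6 km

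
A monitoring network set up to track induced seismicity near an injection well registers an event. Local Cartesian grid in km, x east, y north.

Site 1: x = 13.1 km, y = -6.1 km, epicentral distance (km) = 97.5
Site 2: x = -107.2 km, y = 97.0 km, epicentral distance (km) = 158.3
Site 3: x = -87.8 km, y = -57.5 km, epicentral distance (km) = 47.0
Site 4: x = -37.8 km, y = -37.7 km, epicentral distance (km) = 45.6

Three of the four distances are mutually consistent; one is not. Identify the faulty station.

Solve using three stations at a time. Using Site 1, Site 3, Site 4 (subtract circle equations pairwise → linear system) gives (x, y) ≈ (-47.7, -82.5).
Distances from that point to each station vs reported:
  Site 1: calculated 97.6 vs reported 97.5 → residual 0.1 km
  Site 2: calculated 189.1 vs reported 158.3 → residual 30.8 km
  Site 3: calculated 47.3 vs reported 47.0 → residual 0.3 km
  Site 4: calculated 45.9 vs reported 45.6 → residual 0.3 km
Site 1, Site 3, Site 4 are mutually consistent (residuals ≈ 0); Site 2 is off by 30.8 km.

Site 2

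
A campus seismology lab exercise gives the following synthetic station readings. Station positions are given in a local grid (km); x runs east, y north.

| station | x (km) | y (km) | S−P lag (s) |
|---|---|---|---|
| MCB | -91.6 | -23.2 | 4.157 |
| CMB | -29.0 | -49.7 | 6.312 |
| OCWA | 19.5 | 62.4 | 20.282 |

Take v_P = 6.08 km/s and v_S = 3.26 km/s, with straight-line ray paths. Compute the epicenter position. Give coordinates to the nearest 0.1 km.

-73.2 km east, -45.9 km north

Distance from S−P lag: d = Δt · v_P v_S / (v_P − v_S) = Δt · (6.08·3.26)/(6.08−3.26) ≈ 7.0287·Δt.
So d_MCB = 29.22, d_CMB = 44.36, d_OCWA = 142.56 km.
Circle about each station: (x + 91.6)² + (y + 23.2)² = 29.22²; (x + 29.0)² + (y + 49.7)² = 44.36²; (x − 19.5)² + (y − 62.4)² = 142.56².
Subtracting pairs of circle equations eliminates x²+y² and gives linear equations (the radical axes):
125.2 x − 53.0 y = -6731.71
222.2 x + 171.2 y = -24124.34
Solving the 2×2 system: x ≈ -73.2, y ≈ -45.9 km.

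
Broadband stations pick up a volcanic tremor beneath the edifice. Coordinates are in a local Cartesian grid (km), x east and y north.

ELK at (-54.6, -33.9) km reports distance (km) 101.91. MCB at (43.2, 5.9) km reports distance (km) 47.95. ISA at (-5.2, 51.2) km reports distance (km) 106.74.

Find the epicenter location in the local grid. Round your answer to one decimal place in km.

47.0 km east, -41.9 km north

Circle about each station: (x + 54.6)² + (y + 33.9)² = 101.91²; (x − 43.2)² + (y − 5.9)² = 47.95²; (x + 5.2)² + (y − 51.2)² = 106.74².
Subtracting the ELK equation from the MCB and ISA equations removes the quadratic terms:
195.6 x + 79.6 y = 5857.13
98.8 x + 170.2 y = -2489.67
Solving the 2×2 system: x ≈ 47.0, y ≈ -41.9 km.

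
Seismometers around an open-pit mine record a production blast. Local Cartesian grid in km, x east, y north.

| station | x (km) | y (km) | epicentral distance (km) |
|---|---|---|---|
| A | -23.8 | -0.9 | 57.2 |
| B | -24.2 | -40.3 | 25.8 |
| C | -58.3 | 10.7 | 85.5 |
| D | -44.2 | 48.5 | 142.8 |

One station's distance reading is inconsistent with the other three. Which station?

D

Solve using three stations at a time. Using A, B, C (subtract circle equations pairwise → linear system) gives (x, y) ≈ (-2.3, -53.9).
Distances from that point to each station vs reported:
  A: calculated 57.2 vs reported 57.2 → residual 0.0 km
  B: calculated 25.8 vs reported 25.8 → residual 0.0 km
  C: calculated 85.5 vs reported 85.5 → residual 0.0 km
  D: calculated 110.6 vs reported 142.8 → residual 32.2 km
A, B, C are mutually consistent (residuals ≈ 0); D is off by 32.2 km.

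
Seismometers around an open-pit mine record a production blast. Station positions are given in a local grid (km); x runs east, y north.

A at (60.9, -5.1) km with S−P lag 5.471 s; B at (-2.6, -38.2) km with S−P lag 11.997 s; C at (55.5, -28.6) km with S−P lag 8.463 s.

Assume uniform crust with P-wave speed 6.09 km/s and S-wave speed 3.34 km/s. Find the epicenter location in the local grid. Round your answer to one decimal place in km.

Distance from S−P lag: d = Δt · v_P v_S / (v_P − v_S) = Δt · (6.09·3.34)/(6.09−3.34) ≈ 7.3966·Δt.
So d_A = 40.47, d_B = 88.74, d_C = 62.60 km.
Circle about each station: (x − 60.9)² + (y + 5.1)² = 40.47²; (x + 2.6)² + (y + 38.2)² = 88.74²; (x − 55.5)² + (y + 28.6)² = 62.60².
Subtracting the A equation from the B and C equations removes the quadratic terms:
-127.0 x − 66.2 y = -8505.79
-10.8 x − 47.0 y = -2117.55
Solving the 2×2 system: x ≈ 49.4, y ≈ 33.7 km.

x ≈ 49.4 km, y ≈ 33.7 km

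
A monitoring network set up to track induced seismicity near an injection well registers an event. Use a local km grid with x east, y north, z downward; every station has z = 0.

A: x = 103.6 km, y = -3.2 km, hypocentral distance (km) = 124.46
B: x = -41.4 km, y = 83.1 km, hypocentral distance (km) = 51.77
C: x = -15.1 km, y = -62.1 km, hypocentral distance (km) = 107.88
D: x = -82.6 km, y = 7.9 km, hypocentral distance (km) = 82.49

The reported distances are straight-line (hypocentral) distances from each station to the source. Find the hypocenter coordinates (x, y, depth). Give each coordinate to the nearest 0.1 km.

(-10.3, 44.6, 15.2)

Each station gives a sphere (x−x_i)² + (y−y_i)² + z² = d_i² (stations at z=0).
Subtracting the A sphere from B and C: z² cancels, leaving linear equations in x and y:
-290.0 x + 172.6 y = 10686.53
-237.4 x − 117.8 y = -2806.58
Solving: x ≈ -10.307, y ≈ 44.597 km (keep extra digits for the depth step; rounded: -10.3, 44.6).
Then from the A sphere: z² = 124.46² − (x − 103.6)² − (y + 3.2)² with x = -10.307, y = 44.597, so z ≈ 15.197 ≈ 15.2 km.
Check against D (with the unrounded solution): distance 82.49 ≈ 82.49 km. ✓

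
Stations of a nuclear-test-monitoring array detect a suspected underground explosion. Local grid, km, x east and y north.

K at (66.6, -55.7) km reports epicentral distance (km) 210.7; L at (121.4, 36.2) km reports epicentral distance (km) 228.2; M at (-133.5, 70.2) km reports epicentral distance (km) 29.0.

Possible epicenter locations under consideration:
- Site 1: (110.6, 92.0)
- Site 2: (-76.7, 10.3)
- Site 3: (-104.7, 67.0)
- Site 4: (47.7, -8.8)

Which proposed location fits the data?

Site 3

For each candidate, compare |candidate − station| to the reported distance:
Site 1: residuals K 56.6, L 171.4, M 216.1 → max 216.1 km
Site 2: residuals K 52.9, L 28.4, M 53.5 → max 53.5 km
Site 3: residuals K 0.0, L 0.0, M 0.0 → max 0.0 km
Site 4: residuals K 160.1, L 141.8, M 168.7 → max 168.7 km
Only Site 3 has all residuals ≈ 0.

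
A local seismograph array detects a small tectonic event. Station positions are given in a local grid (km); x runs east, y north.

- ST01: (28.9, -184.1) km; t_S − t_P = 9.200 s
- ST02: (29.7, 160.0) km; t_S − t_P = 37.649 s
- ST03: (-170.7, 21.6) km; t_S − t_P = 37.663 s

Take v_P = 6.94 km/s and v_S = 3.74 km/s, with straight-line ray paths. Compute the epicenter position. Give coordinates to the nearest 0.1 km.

(88.8, -139.6)

Distance from S−P lag: d = Δt · v_P v_S / (v_P − v_S) = Δt · (6.94·3.74)/(6.94−3.74) ≈ 8.1111·Δt.
So d_ST01 = 74.62, d_ST02 = 305.38, d_ST03 = 305.49 km.
Circle about each station: (x − 28.9)² + (y + 184.1)² = 74.62²; (x − 29.7)² + (y − 160.0)² = 305.38²; (x + 170.7)² + (y − 21.6)² = 305.49².
Subtracting the ST01 equation from the ST02 and ST03 equations removes the quadratic terms:
1.6 x + 688.2 y = -95934.73
-399.2 x + 411.4 y = -92878.97
Solving the 2×2 system: x ≈ 88.8, y ≈ -139.6 km.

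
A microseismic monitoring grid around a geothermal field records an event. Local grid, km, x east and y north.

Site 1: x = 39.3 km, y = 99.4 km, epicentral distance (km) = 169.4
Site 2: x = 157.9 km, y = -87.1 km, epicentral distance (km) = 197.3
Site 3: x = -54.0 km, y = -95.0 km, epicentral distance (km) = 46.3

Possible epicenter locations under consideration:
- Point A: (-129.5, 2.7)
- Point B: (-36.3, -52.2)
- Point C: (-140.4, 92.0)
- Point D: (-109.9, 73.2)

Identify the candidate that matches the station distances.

Point B

For each candidate, compare |candidate − station| to the reported distance:
Point A: residuals Site 1 25.1, Site 2 103.8, Site 3 77.2 → max 103.8 km
Point B: residuals Site 1 0.0, Site 2 0.0, Site 3 0.0 → max 0.0 km
Point C: residuals Site 1 10.5, Site 2 150.6, Site 3 159.7 → max 159.7 km
Point D: residuals Site 1 17.9, Site 2 114.8, Site 3 130.9 → max 130.9 km
Only Point B has all residuals ≈ 0.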